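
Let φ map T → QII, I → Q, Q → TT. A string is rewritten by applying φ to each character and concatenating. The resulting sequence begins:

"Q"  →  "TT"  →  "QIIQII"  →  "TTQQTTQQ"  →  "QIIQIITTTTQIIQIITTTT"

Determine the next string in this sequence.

TTQQTTQQQIIQIIQIIQIITTQQTTQQQIIQIIQIIQII

Applying the rule to each of the 20 symbols of QIIQIITTTTQIIQIITTTT gives the pieces TT Q Q TT Q Q QII QII QII QII TT Q Q TT Q Q QII QII QII QII, which concatenate to the answer.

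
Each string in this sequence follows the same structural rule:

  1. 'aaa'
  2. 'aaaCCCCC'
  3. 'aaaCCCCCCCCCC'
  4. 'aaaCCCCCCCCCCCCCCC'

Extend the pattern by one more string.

Each term is the previous one with CCCCC appended.
Applying this once more to aaaCCCCCCCCCCCCCCC:

aaaCCCCCCCCCCCCCCCCCCCC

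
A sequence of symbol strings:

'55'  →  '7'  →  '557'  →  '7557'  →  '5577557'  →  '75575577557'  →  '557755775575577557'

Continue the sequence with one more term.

75575577557557755775575577557

This is a Fibonacci-style word recurrence s(k) = s(k−2)·s(k−1): e.g. 55·7 = 557.
So term 8 is 75575577557·557755775575577557.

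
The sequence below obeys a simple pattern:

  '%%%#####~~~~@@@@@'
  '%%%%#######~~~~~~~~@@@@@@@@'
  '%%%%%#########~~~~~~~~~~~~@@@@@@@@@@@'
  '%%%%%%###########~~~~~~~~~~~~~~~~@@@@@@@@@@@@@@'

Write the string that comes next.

%%%%%%%#############~~~~~~~~~~~~~~~~~~~~@@@@@@@@@@@@@@@@@

Each string has the form %^{n+2} #^{2n+3} ~^{4n} @^{3n+2} (n = 1, 2, …).
Setting n = 5 gives 7, 13, 20, 17 characters in each block.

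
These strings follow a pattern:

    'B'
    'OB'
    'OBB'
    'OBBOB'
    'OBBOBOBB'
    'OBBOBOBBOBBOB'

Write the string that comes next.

OBBOBOBBOBBOBOBBOBOBB

From term 3 onward, concatenate the last term with the second-to-last: OB·B = OBB, OBB·OB = OBBOB, …
The next term joins OBBOBOBBOBBOB and OBBOBOBB.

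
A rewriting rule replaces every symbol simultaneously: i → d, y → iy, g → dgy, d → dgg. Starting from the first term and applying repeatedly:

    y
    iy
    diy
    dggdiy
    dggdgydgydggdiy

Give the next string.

Applying the rule to each of the 15 symbols of dggdgydgydggdiy gives the pieces dgg dgy dgy dgg dgy iy dgg dgy iy dgg dgy dgy dgg d iy, which concatenate to the answer.

dggdgydgydggdgyiydggdgyiydggdgydgydggdiy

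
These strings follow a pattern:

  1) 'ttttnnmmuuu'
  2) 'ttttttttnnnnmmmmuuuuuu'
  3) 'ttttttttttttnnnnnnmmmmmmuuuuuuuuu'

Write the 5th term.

Each string has the form t^{4n} n^{2n} m^{2n} u^{3n} (n = 1, 2, …).
At n = 5 the blocks have lengths 20, 10, 10, 15.

ttttttttttttttttttttnnnnnnnnnnmmmmmmmmmmuuuuuuuuuuuuuuu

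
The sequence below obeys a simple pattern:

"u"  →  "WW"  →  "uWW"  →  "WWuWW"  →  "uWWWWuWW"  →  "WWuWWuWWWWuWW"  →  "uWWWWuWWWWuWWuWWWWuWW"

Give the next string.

Each term (from the third on) is the two preceding terms concatenated in order: term 3 = u·WW = uWW.
The next term joins WWuWWuWWWWuWW and uWWWWuWWWWuWWuWWWWuWW.

WWuWWuWWWWuWWuWWWWuWWWWuWWuWWWWuWW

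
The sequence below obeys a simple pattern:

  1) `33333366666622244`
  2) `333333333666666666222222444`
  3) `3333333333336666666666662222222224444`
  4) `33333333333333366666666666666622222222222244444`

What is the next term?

333333333333333333666666666666666666222222222222222444444

The n-th term is 3n+3 3's then 3n+3 6's then 3n 2's then n+1 4's (n = 1, 2, …).
At n = 5 the blocks have lengths 18, 18, 15, 6.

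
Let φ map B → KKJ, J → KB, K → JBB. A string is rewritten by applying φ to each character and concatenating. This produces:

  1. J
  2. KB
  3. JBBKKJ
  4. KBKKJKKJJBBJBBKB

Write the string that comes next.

Applying the rule to each of the 16 symbols of KBKKJKKJJBBJBBKB gives the pieces JBB KKJ JBB JBB KB JBB JBB KB KB KKJ KKJ KB KKJ KKJ JBB KKJ, which concatenate to the answer.

JBBKKJJBBJBBKBJBBJBBKBKBKKJKKJKBKKJKKJJBBKKJ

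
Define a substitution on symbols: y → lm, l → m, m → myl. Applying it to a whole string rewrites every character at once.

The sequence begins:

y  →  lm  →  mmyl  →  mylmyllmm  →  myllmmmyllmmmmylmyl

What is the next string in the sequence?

φ(myllmmmyllmmmmylmyl) expands symbol-by-symbol to myl lm m m myl myl myl lm m m myl myl myl myl lm m myl lm m; joining the 19 pieces gives the next term.

myllmmmmylmylmyllmmmmylmylmylmyllmmmyllmm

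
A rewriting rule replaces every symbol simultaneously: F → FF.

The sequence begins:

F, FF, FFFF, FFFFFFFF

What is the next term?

Apply φ to FFFFFFFF symbol by symbol: F→FF, F→FF, F→FF, F→FF, F→FF, F→FF, F→FF, F→FF; joined: FF FF FF FF FF FF FF FF.

FFFFFFFFFFFFFFFF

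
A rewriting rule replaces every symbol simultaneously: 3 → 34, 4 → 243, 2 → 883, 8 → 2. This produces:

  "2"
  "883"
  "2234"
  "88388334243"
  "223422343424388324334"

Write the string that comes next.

8838833424388388334243342438832433422348832433434243

Replace each of the 21 characters of 223422343424388324334 in place — 883 883 34 243 883 883 34 243 34 243 883 243 34 2 2 34 883 243 34 34 243 — and concatenate.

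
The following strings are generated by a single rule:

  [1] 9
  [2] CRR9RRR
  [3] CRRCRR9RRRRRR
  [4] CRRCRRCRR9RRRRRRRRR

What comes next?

Every step adds CRR to the front and RRR to the end of the previous string.
One more step from CRRCRRCRR9RRRRRRRRR gives the answer.

CRRCRRCRRCRR9RRRRRRRRRRRR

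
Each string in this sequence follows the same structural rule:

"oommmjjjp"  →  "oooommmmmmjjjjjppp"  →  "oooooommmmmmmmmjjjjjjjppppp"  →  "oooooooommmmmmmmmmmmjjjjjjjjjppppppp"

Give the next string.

Each string has the form o^{2n} m^{3n} j^{2n+1} p^{2n-1} (n = 1, 2, …).
For the next term, n = 5, so the run lengths are 10, 15, 11, 9.

oooooooooommmmmmmmmmmmmmmjjjjjjjjjjjppppppppp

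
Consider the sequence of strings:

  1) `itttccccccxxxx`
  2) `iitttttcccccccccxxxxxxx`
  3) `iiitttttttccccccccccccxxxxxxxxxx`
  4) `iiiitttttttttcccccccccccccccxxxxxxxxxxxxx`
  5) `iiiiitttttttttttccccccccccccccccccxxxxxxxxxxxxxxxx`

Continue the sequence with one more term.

iiiiiitttttttttttttcccccccccccccccccccccxxxxxxxxxxxxxxxxxxx

The n-th term is n-1 i's then 2n-1 t's then 3n c's then 3n-2 x's, where the shown terms are n = 2, 3, 4, 5, 6.
At n = 7 the blocks have lengths 6, 13, 21, 19.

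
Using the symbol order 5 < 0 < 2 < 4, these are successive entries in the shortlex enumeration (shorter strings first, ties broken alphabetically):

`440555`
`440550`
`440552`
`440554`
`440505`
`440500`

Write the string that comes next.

440502

The successor of 440500 increments the rightmost position that isn't already 4 and resets every position after it to 5.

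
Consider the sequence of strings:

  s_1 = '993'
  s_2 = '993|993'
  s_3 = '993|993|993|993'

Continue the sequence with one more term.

s(k+1) = s(k)·|·s(k) — each term doubles the last with '|' between the halves.
Doubling 993|993|993|993 with '|' between the halves:

993|993|993|993|993|993|993|993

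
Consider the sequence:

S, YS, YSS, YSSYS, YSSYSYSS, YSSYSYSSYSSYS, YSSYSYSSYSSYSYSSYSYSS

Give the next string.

YSSYSYSSYSSYSYSSYSYSSYSSYSYSSYSSYS

This is a Fibonacci-style word recurrence s(k) = s(k−1)·s(k−2): e.g. YS·S = YSS.
Continuing: YSSYSYSSYSSYSYSSYSYSS · YSSYSYSSYSSYS gives term 8.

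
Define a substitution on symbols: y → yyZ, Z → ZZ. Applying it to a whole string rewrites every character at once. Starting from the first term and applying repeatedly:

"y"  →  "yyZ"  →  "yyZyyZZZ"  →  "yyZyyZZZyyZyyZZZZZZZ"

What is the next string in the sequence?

Rewriting the 20 symbols of yyZyyZZZyyZyyZZZZZZZ one by one yields yyZ yyZ ZZ yyZ yyZ ZZ ZZ ZZ yyZ yyZ ZZ yyZ yyZ ZZ ZZ ZZ ZZ ZZ ZZ ZZ; concatenated:

yyZyyZZZyyZyyZZZZZZZyyZyyZZZyyZyyZZZZZZZZZZZZZZZ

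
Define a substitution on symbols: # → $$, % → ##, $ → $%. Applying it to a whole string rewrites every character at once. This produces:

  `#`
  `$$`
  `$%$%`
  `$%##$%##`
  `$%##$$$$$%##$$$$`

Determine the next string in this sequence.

$%##$$$$$%$%$%$%$%##$$$$$%$%$%$%

Replace each of the 16 characters of $%##$$$$$%##$$$$ in place — $% ## $$ $$ $% $% $% $% $% ## $$ $$ $% $% $% $% — and concatenate.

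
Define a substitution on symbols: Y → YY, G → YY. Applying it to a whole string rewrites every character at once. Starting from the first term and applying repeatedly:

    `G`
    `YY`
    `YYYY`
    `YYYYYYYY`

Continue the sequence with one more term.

Expanding YYYYYYYY: Y→YY, Y→YY, Y→YY, Y→YY, Y→YY, Y→YY, Y→YY, Y→YY. Concatenated: YY YY YY YY YY YY YY YY.

YYYYYYYYYYYYYYYY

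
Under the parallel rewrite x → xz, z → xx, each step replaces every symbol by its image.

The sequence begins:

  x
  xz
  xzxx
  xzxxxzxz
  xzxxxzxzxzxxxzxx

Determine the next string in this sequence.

φ(xzxxxzxzxzxxxzxx) expands symbol-by-symbol to xz xx xz xz xz xx xz xx xz xx xz xz xz xx xz xz; joining the 16 pieces gives the next term.

xzxxxzxzxzxxxzxxxzxxxzxzxzxxxzxz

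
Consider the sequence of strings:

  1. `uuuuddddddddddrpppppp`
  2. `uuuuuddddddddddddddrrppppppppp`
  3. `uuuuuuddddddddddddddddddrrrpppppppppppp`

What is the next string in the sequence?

uuuuuuuddddddddddddddddddddddrrrrppppppppppppppp

The n-th term is n+2 u's then 4n+2 d's then n-1 r's then 3n p's, where the shown terms are n = 2, 3, 4.
At n = 5 the blocks have lengths 7, 22, 4, 15.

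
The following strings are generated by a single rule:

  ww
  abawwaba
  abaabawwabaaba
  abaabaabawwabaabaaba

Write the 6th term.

Each term wraps the previous one in aba on the left and aba on the right.
From abaabaabawwabaabaaba, 2 further steps: abaabaabawwabaabaaba → abaabaabaabawwabaabaabaaba → (answer).

abaabaabaabaabawwabaabaabaabaaba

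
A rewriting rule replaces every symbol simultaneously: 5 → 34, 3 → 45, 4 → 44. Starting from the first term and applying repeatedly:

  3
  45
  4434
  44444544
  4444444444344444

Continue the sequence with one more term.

44444444444444444444454444444444

Replace each of the 16 characters of 4444444444344444 in place — 44 44 44 44 44 44 44 44 44 44 45 44 44 44 44 44 — and concatenate.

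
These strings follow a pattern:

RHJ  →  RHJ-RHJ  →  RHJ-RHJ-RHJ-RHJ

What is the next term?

Each string is two copies of the previous one joined by '-'.
Doubling RHJ-RHJ-RHJ-RHJ with '-' between the halves:

RHJ-RHJ-RHJ-RHJ-RHJ-RHJ-RHJ-RHJ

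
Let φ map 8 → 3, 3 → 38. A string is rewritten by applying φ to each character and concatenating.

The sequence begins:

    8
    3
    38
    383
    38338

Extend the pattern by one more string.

Apply φ to 38338 symbol by symbol: 3→38, 8→3, 3→38, 3→38, 8→3; joined: 38 3 38 38 3.

38338383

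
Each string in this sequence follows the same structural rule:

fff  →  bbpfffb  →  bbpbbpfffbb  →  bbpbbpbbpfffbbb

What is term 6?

s(k+1) = bbp·s(k)·b, so each term gains bbp as a prefix and b as a suffix.
From bbpbbpbbpfffbbb, 2 further steps: bbpbbpbbpfffbbb → bbpbbpbbpbbpfffbbbb → (answer).

bbpbbpbbpbbpbbpfffbbbbb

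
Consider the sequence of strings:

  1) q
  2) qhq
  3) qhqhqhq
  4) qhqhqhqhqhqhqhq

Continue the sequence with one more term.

qhqhqhqhqhqhqhqhqhqhqhqhqhqhqhq

Each string is two copies of the previous one joined by 'h'.
One more doubling of qhqhqhqhqhqhqhq gives the answer.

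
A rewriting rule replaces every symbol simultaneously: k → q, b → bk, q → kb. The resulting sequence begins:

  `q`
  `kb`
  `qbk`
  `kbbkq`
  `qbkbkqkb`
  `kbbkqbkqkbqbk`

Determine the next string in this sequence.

qbkbkqkbbkqkbqbkkbbkq

Replace each of the 13 characters of kbbkqbkqkbqbk in place — q bk bk q kb bk q kb q bk kb bk q — and concatenate.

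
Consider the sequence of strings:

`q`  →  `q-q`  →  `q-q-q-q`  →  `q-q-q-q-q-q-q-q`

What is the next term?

q-q-q-q-q-q-q-q-q-q-q-q-q-q-q-q

Each string is two copies of the previous one joined by '-'.
So the next term is two copies of q-q-q-q-q-q-q-q with '-' between the halves.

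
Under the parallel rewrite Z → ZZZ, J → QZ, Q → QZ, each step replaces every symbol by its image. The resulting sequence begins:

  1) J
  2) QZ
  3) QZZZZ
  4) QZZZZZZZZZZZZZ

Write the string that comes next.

QZZZZZZZZZZZZZZZZZZZZZZZZZZZZZZZZZZZZZZZZ

Replace each of the 14 characters of QZZZZZZZZZZZZZ in place — QZ ZZZ ZZZ ZZZ ZZZ ZZZ ZZZ ZZZ ZZZ ZZZ ZZZ ZZZ ZZZ ZZZ — and concatenate.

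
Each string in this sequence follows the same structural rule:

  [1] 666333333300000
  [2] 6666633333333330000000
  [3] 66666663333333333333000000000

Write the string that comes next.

666666666333333333333333300000000000

The n-th term is 2n-1 6's then 3n+1 3's then 2n+1 0's, where the shown terms are n = 2, 3, 4.
Setting n = 5 gives 9, 16, 11 characters in each block.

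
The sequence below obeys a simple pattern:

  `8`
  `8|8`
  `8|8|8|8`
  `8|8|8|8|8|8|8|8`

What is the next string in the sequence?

Each string is two copies of the previous one joined by '|'.
Doubling 8|8|8|8|8|8|8|8 with '|' between the halves:

8|8|8|8|8|8|8|8|8|8|8|8|8|8|8|8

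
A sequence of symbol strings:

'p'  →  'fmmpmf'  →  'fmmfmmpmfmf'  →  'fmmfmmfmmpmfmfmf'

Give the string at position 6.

fmmfmmfmmfmmfmmpmfmfmfmfmf

Every step adds fmm to the front and mf to the end of the previous string.
From fmmfmmfmmpmfmfmf, 2 further steps: fmmfmmfmmpmfmfmf → fmmfmmfmmfmmpmfmfmfmf → (answer).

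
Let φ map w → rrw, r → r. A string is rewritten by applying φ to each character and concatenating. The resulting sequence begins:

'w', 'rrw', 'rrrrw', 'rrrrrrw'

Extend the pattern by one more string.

rrrrrrrrw

Apply φ to rrrrrrw symbol by symbol: r→r, r→r, r→r, r→r, r→r, r→r, w→rrw; joined: r r r r r r rrw.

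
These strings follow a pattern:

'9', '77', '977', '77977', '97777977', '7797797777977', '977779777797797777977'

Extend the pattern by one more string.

From term 3 onward, concatenate the second-to-last term with the last: 9·77 = 977, 77·977 = 77977, …
The next term joins 7797797777977 and 977779777797797777977.

7797797777977977779777797797777977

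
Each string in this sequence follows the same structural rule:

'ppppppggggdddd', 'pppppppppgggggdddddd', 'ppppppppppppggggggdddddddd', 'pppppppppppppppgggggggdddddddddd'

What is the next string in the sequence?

The n-th term is 3n p's then n+2 g's then 2n d's, where the shown terms are n = 2, 3, 4, 5.
Setting n = 6 gives 18, 8, 12 characters in each block.

ppppppppppppppppppggggggggdddddddddddd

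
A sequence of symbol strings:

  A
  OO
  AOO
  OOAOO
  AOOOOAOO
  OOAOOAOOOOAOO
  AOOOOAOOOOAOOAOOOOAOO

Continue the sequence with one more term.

From term 3 onward, concatenate the second-to-last term with the last: A·OO = AOO, OO·AOO = OOAOO, …
Continuing: OOAOOAOOOOAOO · AOOOOAOOOOAOOAOOOOAOO gives term 8.

OOAOOAOOOOAOOAOOOOAOOOOAOOAOOOOAOO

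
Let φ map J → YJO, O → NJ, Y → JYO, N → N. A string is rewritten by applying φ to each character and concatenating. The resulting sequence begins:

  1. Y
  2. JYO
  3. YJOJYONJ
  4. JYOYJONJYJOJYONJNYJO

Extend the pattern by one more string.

Applying the rule to each of the 20 symbols of JYOYJONJYJOJYONJNYJO gives the pieces YJO JYO NJ JYO YJO NJ N YJO JYO YJO NJ YJO JYO NJ N YJO N JYO YJO NJ, which concatenate to the answer.

YJOJYONJJYOYJONJNYJOJYOYJONJYJOJYONJNYJONJYOYJONJ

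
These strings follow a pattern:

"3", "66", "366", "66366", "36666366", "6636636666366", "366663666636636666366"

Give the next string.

6636636666366366663666636636666366

Each term (from the third on) is the two preceding terms concatenated in order: term 3 = 3·66 = 366.
The next term joins 6636636666366 and 366663666636636666366.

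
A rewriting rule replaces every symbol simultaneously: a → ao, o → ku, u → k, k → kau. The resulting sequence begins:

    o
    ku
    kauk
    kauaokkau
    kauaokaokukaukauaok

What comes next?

kauaokaokukauaokukaukkauaokkauaokaokukau

φ(kauaokaokukaukauaok) expands symbol-by-symbol to kau ao k ao ku kau ao ku kau k kau ao k kau ao k ao ku kau; joining the 19 pieces gives the next term.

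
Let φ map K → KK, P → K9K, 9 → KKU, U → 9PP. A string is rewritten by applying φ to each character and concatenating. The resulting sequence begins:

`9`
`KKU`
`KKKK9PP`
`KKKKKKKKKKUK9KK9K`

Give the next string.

KKKKKKKKKKKKKKKKKKKK9PPKKKKUKKKKKKUKK

Applying the rule to each of the 17 symbols of KKKKKKKKKKUK9KK9K gives the pieces KK KK KK KK KK KK KK KK KK KK 9PP KK KKU KK KK KKU KK, which concatenate to the answer.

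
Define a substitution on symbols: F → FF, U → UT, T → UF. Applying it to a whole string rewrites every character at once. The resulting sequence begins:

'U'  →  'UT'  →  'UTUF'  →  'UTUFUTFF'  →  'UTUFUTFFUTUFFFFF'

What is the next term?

UTUFUTFFUTUFFFFFUTUFUTFFFFFFFFFF

φ(UTUFUTFFUTUFFFFF) expands symbol-by-symbol to UT UF UT FF UT UF FF FF UT UF UT FF FF FF FF FF; joining the 16 pieces gives the next term.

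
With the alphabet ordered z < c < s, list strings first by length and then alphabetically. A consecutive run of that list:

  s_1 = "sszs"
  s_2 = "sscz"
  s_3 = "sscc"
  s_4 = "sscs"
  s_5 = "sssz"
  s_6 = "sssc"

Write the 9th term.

Advancing 3 positions from sssc through sssc → ssss → zzzzz reaches term 9.

zzzzc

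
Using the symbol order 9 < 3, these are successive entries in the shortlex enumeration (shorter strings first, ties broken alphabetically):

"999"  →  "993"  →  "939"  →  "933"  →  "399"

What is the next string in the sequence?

393

Treat 399 as a base-2 numeral over the given alphabet and add one, carrying through any trailing 3's.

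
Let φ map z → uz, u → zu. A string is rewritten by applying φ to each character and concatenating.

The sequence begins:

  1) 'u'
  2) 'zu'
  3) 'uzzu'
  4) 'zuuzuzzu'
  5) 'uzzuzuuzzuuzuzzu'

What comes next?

Applying the rule to each of the 16 symbols of uzzuzuuzzuuzuzzu gives the pieces zu uz uz zu uz zu zu uz uz zu zu uz zu uz uz zu, which concatenate to the answer.

zuuzuzzuuzzuzuuzuzzuzuuzzuuzuzzu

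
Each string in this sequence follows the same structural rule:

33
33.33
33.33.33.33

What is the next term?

s(k+1) = s(k)·.·s(k) — each term doubles the last with '.' between the halves.
Doubling 33.33.33.33 with '.' between the halves:

33.33.33.33.33.33.33.33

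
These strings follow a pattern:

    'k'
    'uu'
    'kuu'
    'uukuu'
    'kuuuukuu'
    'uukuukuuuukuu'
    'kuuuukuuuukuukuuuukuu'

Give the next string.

Each term (from the third on) is the two preceding terms concatenated in order: term 3 = k·uu = kuu.
So term 8 is uukuukuuuukuu·kuuuukuuuukuukuuuukuu.

uukuukuuuukuukuuuukuuuukuukuuuukuu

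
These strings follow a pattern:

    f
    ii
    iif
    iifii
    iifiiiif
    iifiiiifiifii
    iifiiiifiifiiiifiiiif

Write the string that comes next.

From term 3 onward, concatenate the last term with the second-to-last: ii·f = iif, iif·ii = iifii, …
The next term joins iifiiiifiifiiiifiiiif and iifiiiifiifii.

iifiiiifiifiiiifiiiifiifiiiifiifii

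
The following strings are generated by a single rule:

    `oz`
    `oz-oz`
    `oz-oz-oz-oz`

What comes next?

Each string is two copies of the previous one joined by '-'.
Doubling oz-oz-oz-oz with '-' between the halves:

oz-oz-oz-oz-oz-oz-oz-oz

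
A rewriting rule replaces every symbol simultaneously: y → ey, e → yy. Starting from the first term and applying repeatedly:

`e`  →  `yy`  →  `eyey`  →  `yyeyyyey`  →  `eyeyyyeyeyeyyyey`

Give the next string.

φ(eyeyyyeyeyeyyyey) expands symbol-by-symbol to yy ey yy ey ey ey yy ey yy ey yy ey ey ey yy ey; joining the 16 pieces gives the next term.

yyeyyyeyeyeyyyeyyyeyyyeyeyeyyyey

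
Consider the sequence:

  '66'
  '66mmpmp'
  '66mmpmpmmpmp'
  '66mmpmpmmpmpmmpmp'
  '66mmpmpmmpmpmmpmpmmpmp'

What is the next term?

The strings grow by a fixed suffix mmpmp each time.
Applying this once more to 66mmpmpmmpmpmmpmpmmpmp:

66mmpmpmmpmpmmpmpmmpmpmmpmp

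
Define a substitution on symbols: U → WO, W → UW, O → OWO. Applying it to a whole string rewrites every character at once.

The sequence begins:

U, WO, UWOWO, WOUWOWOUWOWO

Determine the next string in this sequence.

UWOWOWOUWOWOUWOWOWOUWOWOUWOWO

Rewriting each symbol of WOUWOWOUWOWO: W→UW, O→OWO, U→WO, W→UW, O→OWO, W→UW, O→OWO, U→WO, W→UW, O→OWO, W→UW, O→OWO, which concatenates to UW OWO WO UW OWO UW OWO WO UW OWO UW OWO.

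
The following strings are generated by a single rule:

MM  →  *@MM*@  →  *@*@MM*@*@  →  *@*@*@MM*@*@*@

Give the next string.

s(k+1) = *@·s(k)·*@, so each term gains *@ as a prefix and *@ as a suffix.
Applying this once more to *@*@*@MM*@*@*@:

*@*@*@*@MM*@*@*@*@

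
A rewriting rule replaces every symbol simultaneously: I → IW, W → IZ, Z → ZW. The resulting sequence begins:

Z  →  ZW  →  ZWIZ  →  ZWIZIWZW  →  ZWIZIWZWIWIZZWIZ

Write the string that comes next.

ZWIZIWZWIWIZZWIZIWIZIWZWZWIZIWZW

φ(ZWIZIWZWIWIZZWIZ) expands symbol-by-symbol to ZW IZ IW ZW IW IZ ZW IZ IW IZ IW ZW ZW IZ IW ZW; joining the 16 pieces gives the next term.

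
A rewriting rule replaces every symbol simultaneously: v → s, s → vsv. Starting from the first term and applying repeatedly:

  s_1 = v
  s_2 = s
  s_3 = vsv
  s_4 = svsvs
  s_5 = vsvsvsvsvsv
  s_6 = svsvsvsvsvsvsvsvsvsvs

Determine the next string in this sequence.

vsvsvsvsvsvsvsvsvsvsvsvsvsvsvsvsvsvsvsvsvsv

Replace each of the 21 characters of svsvsvsvsvsvsvsvsvsvs in place — vsv s vsv s vsv s vsv s vsv s vsv s vsv s vsv s vsv s vsv s vsv — and concatenate.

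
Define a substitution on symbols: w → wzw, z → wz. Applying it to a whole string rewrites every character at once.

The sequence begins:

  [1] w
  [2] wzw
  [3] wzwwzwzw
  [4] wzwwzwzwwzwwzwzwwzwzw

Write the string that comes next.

Rewriting the 21 symbols of wzwwzwzwwzwwzwzwwzwzw one by one yields wzw wz wzw wzw wz wzw wz wzw wzw wz wzw wzw wz wzw wz wzw wzw wz wzw wz wzw; concatenated:

wzwwzwzwwzwwzwzwwzwzwwzwwzwzwwzwwzwzwwzwzwwzwwzwzwwzwzw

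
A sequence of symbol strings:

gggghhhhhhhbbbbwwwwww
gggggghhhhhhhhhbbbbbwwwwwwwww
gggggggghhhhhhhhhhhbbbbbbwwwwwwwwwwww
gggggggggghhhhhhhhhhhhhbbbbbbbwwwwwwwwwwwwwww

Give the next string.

Reading off run lengths: g runs 4, 6, 8, 10; h runs 7, 9, 11, 13; b runs 4, 5, 6, 7; w runs 6, 9, 12, 15 — each is linear in n, where the shown terms are n = 2, 3, 4, 5.
Setting n = 6 gives 12, 15, 8, 18 characters in each block.

gggggggggggghhhhhhhhhhhhhhhbbbbbbbbwwwwwwwwwwwwwwwwww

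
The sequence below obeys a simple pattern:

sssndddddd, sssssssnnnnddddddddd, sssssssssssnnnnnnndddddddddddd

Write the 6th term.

The n-th term is 4n-1 s's then 3n-2 n's then 3n+3 d's (n = 1, 2, …).
For term 6, n = 6, so the run lengths are 23, 16, 21.

sssssssssssssssssssssssnnnnnnnnnnnnnnnnddddddddddddddddddddd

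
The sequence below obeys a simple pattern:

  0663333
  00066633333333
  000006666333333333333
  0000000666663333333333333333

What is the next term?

00000000066666633333333333333333333

Reading off run lengths: 0 runs 1, 3, 5, 7; 6 runs 2, 3, 4, 5; 3 runs 4, 8, 12, 16 — each is linear in n (n = 1, 2, …).
At n = 5 the blocks have lengths 9, 6, 20.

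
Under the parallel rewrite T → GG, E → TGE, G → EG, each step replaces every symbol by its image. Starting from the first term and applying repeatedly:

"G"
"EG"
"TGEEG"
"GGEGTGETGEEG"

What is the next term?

EGEGTGEEGGGEGTGEGGEGTGETGEEG

Expanding GGEGTGETGEEG: G→EG, G→EG, E→TGE, G→EG, T→GG, G→EG, E→TGE, T→GG, G→EG, E→TGE, E→TGE, G→EG. Concatenated: EG EG TGE EG GG EG TGE GG EG TGE TGE EG.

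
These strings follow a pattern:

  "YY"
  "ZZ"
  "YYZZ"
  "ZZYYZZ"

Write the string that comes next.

This is a Fibonacci-style word recurrence s(k) = s(k−2)·s(k−1): e.g. YY·ZZ = YYZZ.
So term 5 is YYZZ·ZZYYZZ.

YYZZZZYYZZ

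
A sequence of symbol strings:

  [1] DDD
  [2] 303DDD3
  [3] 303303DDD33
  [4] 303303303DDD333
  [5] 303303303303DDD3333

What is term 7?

303303303303303303DDD333333

Each term wraps the previous one in 303 on the left and 3 on the right.
From 303303303303DDD3333, 2 further steps: 303303303303DDD3333 → 303303303303303DDD33333 → (answer).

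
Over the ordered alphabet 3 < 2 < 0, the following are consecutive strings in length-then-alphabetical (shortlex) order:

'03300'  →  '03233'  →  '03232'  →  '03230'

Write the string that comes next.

03223

The successor of 03230 increments the rightmost position that isn't already 0 and resets every position after it to 3.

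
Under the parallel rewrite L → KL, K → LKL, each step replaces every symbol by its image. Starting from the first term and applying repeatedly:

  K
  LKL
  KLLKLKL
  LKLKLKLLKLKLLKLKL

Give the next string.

KLLKLKLLKLKLLKLKLKLLKLKLLKLKLKLLKLKLLKLKL

Applying the rule to each of the 17 symbols of LKLKLKLLKLKLLKLKL gives the pieces KL LKL KL LKL KL LKL KL KL LKL KL LKL KL KL LKL KL LKL KL, which concatenate to the answer.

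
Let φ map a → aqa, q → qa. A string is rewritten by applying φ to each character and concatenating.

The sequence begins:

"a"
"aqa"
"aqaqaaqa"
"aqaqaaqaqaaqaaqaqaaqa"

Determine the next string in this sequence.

Applying the rule to each of the 21 symbols of aqaqaaqaqaaqaaqaqaaqa gives the pieces aqa qa aqa qa aqa aqa qa aqa qa aqa aqa qa aqa aqa qa aqa qa aqa aqa qa aqa, which concatenate to the answer.

aqaqaaqaqaaqaaqaqaaqaqaaqaaqaqaaqaaqaqaaqaqaaqaaqaqaaqa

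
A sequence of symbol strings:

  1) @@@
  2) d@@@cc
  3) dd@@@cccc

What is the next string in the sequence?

ddd@@@cccccc

s(k+1) = d·s(k)·cc, so each term gains d as a prefix and cc as a suffix.
One more step from dd@@@cccc gives the answer.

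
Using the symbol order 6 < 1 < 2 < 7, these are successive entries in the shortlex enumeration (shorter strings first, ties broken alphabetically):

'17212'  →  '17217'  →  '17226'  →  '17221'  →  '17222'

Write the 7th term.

Advancing 2 positions from 17222 through 17222 → 17227 reaches term 7.

17276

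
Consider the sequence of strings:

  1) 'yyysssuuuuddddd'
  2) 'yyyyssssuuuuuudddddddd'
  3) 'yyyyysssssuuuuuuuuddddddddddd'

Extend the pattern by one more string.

yyyyyyssssssuuuuuuuuuudddddddddddddd

Reading off run lengths: y runs 3, 4, 5; s runs 3, 4, 5; u runs 4, 6, 8; d runs 5, 8, 11 — each is linear in n, where the shown terms are n = 2, 3, 4.
Setting n = 5 gives 6, 6, 10, 14 characters in each block.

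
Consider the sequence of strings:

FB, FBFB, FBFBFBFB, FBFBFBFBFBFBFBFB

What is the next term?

FBFBFBFBFBFBFBFBFBFBFBFBFBFBFBFB

Every step duplicates the string.
One more doubling of FBFBFBFBFBFBFBFB gives the answer.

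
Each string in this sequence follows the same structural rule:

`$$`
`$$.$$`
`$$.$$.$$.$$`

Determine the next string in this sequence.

Each string is two copies of the previous one joined by '.'.
So the next term is two copies of $$.$$.$$.$$ with '.' between the halves.

$$.$$.$$.$$.$$.$$.$$.$$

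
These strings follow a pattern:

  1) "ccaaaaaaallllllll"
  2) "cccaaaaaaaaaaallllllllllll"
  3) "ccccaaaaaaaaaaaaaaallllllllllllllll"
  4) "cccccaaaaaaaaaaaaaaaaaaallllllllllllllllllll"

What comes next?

ccccccaaaaaaaaaaaaaaaaaaaaaaallllllllllllllllllllllll

The n-th term is n c's then 4n-1 a's then 4n l's, where the shown terms are n = 2, 3, 4, 5.
Setting n = 6 gives 6, 23, 24 characters in each block.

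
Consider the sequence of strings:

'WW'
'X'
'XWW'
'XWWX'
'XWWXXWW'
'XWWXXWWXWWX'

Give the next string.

From term 3 onward, concatenate the last term with the second-to-last: X·WW = XWW, XWW·X = XWWX, …
So term 7 is XWWXXWWXWWX·XWWXXWW.

XWWXXWWXWWXXWWXXWW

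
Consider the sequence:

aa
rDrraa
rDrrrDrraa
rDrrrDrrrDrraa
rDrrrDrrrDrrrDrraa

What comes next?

rDrrrDrrrDrrrDrrrDrraa

The strings grow by a fixed prefix rDrr each time.
So the next term is rDrr·rDrrrDrrrDrrrDrraa.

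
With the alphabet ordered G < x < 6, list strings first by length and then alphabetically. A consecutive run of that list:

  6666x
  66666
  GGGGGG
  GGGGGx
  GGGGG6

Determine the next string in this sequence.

Treat GGGGG6 as a base-3 numeral over the given alphabet and add one, carrying through any trailing 6's.

GGGGxG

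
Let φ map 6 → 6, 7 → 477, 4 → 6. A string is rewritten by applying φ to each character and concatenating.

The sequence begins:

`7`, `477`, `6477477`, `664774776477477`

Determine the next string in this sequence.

Rewriting the 15 symbols of 664774776477477 one by one yields 6 6 6 477 477 6 477 477 6 6 477 477 6 477 477; concatenated:

6664774776477477664774776477477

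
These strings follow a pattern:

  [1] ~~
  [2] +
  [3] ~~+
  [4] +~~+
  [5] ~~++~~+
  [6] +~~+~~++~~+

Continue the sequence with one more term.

~~++~~++~~+~~++~~+

This is a Fibonacci-style word recurrence s(k) = s(k−2)·s(k−1): e.g. ~~·+ = ~~+.
The next term joins ~~++~~+ and +~~+~~++~~+.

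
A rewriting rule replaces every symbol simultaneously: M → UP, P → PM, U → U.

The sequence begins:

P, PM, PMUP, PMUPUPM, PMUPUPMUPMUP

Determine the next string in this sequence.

Apply φ to PMUPUPMUPMUP symbol by symbol: P→PM, M→UP, U→U, P→PM, U→U, P→PM, M→UP, U→U, P→PM, M→UP, U→U, P→PM; joined: PM UP U PM U PM UP U PM UP U PM.

PMUPUPMUPMUPUPMUPUPM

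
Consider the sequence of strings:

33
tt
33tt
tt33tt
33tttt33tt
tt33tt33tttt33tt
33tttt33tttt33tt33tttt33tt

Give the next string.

From term 3 onward, concatenate the second-to-last term with the last: 33·tt = 33tt, tt·33tt = tt33tt, …
So term 8 is tt33tt33tttt33tt·33tttt33tttt33tt33tttt33tt.

tt33tt33tttt33tt33tttt33tttt33tt33tttt33tt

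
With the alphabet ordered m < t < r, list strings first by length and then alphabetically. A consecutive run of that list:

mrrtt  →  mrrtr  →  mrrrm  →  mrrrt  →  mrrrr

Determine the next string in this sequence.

tmmmm

The successor of mrrrr increments the rightmost position that isn't already r and resets every position after it to m.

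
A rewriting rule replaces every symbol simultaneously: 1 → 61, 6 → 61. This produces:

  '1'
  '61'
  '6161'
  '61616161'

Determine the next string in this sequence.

6161616161616161

Apply φ to 61616161 symbol by symbol: 6→61, 1→61, 6→61, 1→61, 6→61, 1→61, 6→61, 1→61; joined: 61 61 61 61 61 61 61 61.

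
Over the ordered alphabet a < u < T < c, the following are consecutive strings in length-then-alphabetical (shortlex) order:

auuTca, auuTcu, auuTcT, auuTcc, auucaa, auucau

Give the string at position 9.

Advancing 3 positions from auucau through auucau → auucaT → auucac reaches term 9.

auucua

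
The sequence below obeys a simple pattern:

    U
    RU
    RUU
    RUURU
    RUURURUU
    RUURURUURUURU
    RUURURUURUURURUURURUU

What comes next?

RUURURUURUURURUURURUURUURURUURUURU

From term 3 onward, concatenate the last term with the second-to-last: RU·U = RUU, RUU·RU = RUURU, …
So term 8 is RUURURUURUURURUURURUU·RUURURUURUURU.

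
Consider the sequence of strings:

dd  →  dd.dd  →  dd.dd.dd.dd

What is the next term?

s(k+1) = s(k)·.·s(k) — each term doubles the last with '.' between the halves.
Doubling dd.dd.dd.dd with '.' between the halves:

dd.dd.dd.dd.dd.dd.dd.dd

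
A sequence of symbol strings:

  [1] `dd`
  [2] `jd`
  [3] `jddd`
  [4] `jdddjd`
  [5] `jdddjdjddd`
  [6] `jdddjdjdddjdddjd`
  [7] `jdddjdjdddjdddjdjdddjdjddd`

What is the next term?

From term 3 onward, concatenate the last term with the second-to-last: jd·dd = jddd, jddd·jd = jdddjd, …
Continuing: jdddjdjdddjdddjdjdddjdjddd · jdddjdjdddjdddjd gives term 8.

jdddjdjdddjdddjdjdddjdjdddjdddjdjdddjdddjd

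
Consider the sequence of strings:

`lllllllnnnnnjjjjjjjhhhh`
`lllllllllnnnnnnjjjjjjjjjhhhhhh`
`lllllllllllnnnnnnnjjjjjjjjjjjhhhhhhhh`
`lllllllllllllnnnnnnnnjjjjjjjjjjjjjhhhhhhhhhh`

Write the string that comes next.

Reading off run lengths: l runs 7, 9, 11, 13; n runs 5, 6, 7, 8; j runs 7, 9, 11, 13; h runs 4, 6, 8, 10 — each is linear in n, where the shown terms are n = 3, 4, 5, 6.
Setting n = 7 gives 15, 9, 15, 12 characters in each block.

lllllllllllllllnnnnnnnnnjjjjjjjjjjjjjjjhhhhhhhhhhhh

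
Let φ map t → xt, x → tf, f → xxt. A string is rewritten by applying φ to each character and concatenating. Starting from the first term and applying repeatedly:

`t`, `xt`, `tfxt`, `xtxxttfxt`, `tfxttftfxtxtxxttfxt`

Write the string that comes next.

Applying the rule to each of the 19 symbols of tfxttftfxtxtxxttfxt gives the pieces xt xxt tf xt xt xxt xt xxt tf xt tf xt tf tf xt xt xxt tf xt, which concatenate to the answer.

xtxxttfxtxtxxtxtxxttfxttfxttftfxtxtxxttfxt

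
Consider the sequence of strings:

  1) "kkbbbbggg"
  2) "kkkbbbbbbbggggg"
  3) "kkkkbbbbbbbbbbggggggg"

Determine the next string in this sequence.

Each string has the form k^{n+1} b^{3n+1} g^{2n+1} (n = 1, 2, …).
For the next term, n = 4, so the run lengths are 5, 13, 9.

kkkkkbbbbbbbbbbbbbggggggggg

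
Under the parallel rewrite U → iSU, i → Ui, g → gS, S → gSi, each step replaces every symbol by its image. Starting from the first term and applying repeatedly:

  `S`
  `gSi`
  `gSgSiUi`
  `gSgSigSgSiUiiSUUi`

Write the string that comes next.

Applying the rule to each of the 17 symbols of gSgSigSgSiUiiSUUi gives the pieces gS gSi gS gSi Ui gS gSi gS gSi Ui iSU Ui Ui gSi iSU iSU Ui, which concatenate to the answer.

gSgSigSgSiUigSgSigSgSiUiiSUUiUigSiiSUiSUUi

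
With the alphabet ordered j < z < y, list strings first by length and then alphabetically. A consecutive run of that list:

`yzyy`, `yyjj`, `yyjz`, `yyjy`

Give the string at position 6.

Continuing the enumeration 2 steps past yyjy: yyjy → yyzj → (answer).

yyzz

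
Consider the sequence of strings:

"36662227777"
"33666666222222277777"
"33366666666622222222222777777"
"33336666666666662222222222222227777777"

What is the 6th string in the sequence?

Term n consists of n 3's, followed by 3n 6's, followed by 4n-1 2's, followed by n+3 7's (n = 1, 2, …).
For term 6, n = 6, so the run lengths are 6, 18, 23, 9.

33333366666666666666666622222222222222222222222777777777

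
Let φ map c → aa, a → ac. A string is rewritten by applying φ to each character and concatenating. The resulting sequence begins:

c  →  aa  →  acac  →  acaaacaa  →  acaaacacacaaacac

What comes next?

acaaacacacaaacaaacaaacacacaaacaa

Applying the rule to each of the 16 symbols of acaaacacacaaacac gives the pieces ac aa ac ac ac aa ac aa ac aa ac ac ac aa ac aa, which concatenate to the answer.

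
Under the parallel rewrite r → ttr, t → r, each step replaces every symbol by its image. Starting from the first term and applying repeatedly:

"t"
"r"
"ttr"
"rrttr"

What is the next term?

ttrttrrrttr

Apply φ to rrttr symbol by symbol: r→ttr, r→ttr, t→r, t→r, r→ttr; joined: ttr ttr r r ttr.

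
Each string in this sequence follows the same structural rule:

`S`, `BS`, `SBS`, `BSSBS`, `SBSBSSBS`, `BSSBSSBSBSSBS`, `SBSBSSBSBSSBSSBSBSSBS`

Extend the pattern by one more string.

BSSBSSBSBSSBSSBSBSSBSBSSBSSBSBSSBS

Each term (from the third on) is the two preceding terms concatenated in order: term 3 = S·BS = SBS.
Continuing: BSSBSSBSBSSBS · SBSBSSBSBSSBSSBSBSSBS gives term 8.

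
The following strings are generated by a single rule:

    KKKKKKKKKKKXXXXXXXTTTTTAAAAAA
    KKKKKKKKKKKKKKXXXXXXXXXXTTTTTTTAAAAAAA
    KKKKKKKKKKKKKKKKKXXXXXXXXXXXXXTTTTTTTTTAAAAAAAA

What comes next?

KKKKKKKKKKKKKKKKKKKKXXXXXXXXXXXXXXXXTTTTTTTTTTTAAAAAAAAA

The n-th term is 3n+2 K's then 3n-2 X's then 2n-1 T's then n+3 A's, where the shown terms are n = 3, 4, 5.
Setting n = 6 gives 20, 16, 11, 9 characters in each block.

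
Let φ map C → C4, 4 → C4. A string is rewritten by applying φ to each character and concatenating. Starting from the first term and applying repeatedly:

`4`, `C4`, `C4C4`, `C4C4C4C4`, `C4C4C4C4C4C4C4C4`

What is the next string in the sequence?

Rewriting the 16 symbols of C4C4C4C4C4C4C4C4 one by one yields C4 C4 C4 C4 C4 C4 C4 C4 C4 C4 C4 C4 C4 C4 C4 C4; concatenated:

C4C4C4C4C4C4C4C4C4C4C4C4C4C4C4C4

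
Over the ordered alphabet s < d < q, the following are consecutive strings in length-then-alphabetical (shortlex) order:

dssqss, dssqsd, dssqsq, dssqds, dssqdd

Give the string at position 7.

dssqqs

Stepping forward 2 times from dssqdd: dssqdd → dssqdq, then the target.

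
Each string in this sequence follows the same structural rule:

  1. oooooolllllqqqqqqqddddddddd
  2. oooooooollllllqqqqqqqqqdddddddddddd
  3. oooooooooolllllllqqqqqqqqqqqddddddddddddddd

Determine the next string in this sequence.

Term n consists of 2n+2 o's, followed by n+3 l's, followed by 2n+3 q's, followed by 3n+3 d's, where the shown terms are n = 2, 3, 4.
For the next term, n = 5, so the run lengths are 12, 8, 13, 18.

oooooooooooollllllllqqqqqqqqqqqqqdddddddddddddddddd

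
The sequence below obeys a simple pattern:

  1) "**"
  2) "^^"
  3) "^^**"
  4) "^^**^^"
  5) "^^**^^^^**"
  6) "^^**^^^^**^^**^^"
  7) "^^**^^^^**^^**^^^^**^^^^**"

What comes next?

^^**^^^^**^^**^^^^**^^^^**^^**^^^^**^^**^^

Each term (from the third on) is the previous term followed by the one before it: term 3 = ^^·** = ^^**.
Continuing: ^^**^^^^**^^**^^^^**^^^^** · ^^**^^^^**^^**^^ gives term 8.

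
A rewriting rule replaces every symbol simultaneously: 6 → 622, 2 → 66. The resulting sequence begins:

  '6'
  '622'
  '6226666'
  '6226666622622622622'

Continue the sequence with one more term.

Rewriting the 19 symbols of 6226666622622622622 one by one yields 622 66 66 622 622 622 622 622 66 66 622 66 66 622 66 66 622 66 66; concatenated:

62266666226226226226226666622666662266666226666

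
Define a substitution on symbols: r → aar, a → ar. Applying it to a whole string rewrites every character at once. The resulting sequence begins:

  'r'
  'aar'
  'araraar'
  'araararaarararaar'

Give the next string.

Replace each of the 17 characters of araararaarararaar in place — ar aar ar ar aar ar aar ar ar aar ar aar ar aar ar ar aar — and concatenate.

araarararaararaarararaararaararaarararaar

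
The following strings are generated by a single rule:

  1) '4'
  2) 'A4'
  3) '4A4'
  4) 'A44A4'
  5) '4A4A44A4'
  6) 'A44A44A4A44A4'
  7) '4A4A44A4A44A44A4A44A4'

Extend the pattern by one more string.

This is a Fibonacci-style word recurrence s(k) = s(k−2)·s(k−1): e.g. 4·A4 = 4A4.
Continuing: A44A44A4A44A4 · 4A4A44A4A44A44A4A44A4 gives term 8.

A44A44A4A44A44A4A44A4A44A44A4A44A4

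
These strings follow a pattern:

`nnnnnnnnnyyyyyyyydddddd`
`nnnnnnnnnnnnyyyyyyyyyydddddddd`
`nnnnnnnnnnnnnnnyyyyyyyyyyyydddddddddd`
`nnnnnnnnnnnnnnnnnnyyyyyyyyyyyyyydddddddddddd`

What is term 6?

nnnnnnnnnnnnnnnnnnnnnnnnyyyyyyyyyyyyyyyyyydddddddddddddddd

Reading off run lengths: n runs 9, 12, 15, 18; y runs 8, 10, 12, 14; d runs 6, 8, 10, 12 — each is linear in n, where the shown terms are n = 3, 4, 5, 6.
At n = 8 the blocks have lengths 24, 18, 16.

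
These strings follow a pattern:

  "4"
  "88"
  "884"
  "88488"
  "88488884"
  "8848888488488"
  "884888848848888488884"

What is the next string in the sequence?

8848888488488884888848848888488488

From term 3 onward, concatenate the last term with the second-to-last: 88·4 = 884, 884·88 = 88488, …
Continuing: 884888848848888488884 · 8848888488488 gives term 8.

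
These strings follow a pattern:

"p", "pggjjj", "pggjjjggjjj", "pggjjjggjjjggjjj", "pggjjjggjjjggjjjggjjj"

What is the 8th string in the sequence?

pggjjjggjjjggjjjggjjjggjjjggjjjggjjj

Each term is the previous one with ggjjj appended.
From pggjjjggjjjggjjjggjjj, 3 further steps: pggjjjggjjjggjjjggjjj → pggjjjggjjjggjjjggjjjggjjj → pggjjjggjjjggjjjggjjjggjjjggjjj → (answer).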